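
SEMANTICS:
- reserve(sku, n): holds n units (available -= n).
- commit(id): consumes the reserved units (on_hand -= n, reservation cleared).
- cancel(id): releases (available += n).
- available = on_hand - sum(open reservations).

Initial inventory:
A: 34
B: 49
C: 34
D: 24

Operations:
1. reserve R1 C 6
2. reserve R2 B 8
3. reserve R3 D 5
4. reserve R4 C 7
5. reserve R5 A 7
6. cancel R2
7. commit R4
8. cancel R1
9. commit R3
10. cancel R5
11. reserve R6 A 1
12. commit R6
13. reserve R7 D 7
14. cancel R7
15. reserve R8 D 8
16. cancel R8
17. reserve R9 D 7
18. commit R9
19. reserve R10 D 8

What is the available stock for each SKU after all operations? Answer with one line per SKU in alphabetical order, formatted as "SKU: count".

Step 1: reserve R1 C 6 -> on_hand[A=34 B=49 C=34 D=24] avail[A=34 B=49 C=28 D=24] open={R1}
Step 2: reserve R2 B 8 -> on_hand[A=34 B=49 C=34 D=24] avail[A=34 B=41 C=28 D=24] open={R1,R2}
Step 3: reserve R3 D 5 -> on_hand[A=34 B=49 C=34 D=24] avail[A=34 B=41 C=28 D=19] open={R1,R2,R3}
Step 4: reserve R4 C 7 -> on_hand[A=34 B=49 C=34 D=24] avail[A=34 B=41 C=21 D=19] open={R1,R2,R3,R4}
Step 5: reserve R5 A 7 -> on_hand[A=34 B=49 C=34 D=24] avail[A=27 B=41 C=21 D=19] open={R1,R2,R3,R4,R5}
Step 6: cancel R2 -> on_hand[A=34 B=49 C=34 D=24] avail[A=27 B=49 C=21 D=19] open={R1,R3,R4,R5}
Step 7: commit R4 -> on_hand[A=34 B=49 C=27 D=24] avail[A=27 B=49 C=21 D=19] open={R1,R3,R5}
Step 8: cancel R1 -> on_hand[A=34 B=49 C=27 D=24] avail[A=27 B=49 C=27 D=19] open={R3,R5}
Step 9: commit R3 -> on_hand[A=34 B=49 C=27 D=19] avail[A=27 B=49 C=27 D=19] open={R5}
Step 10: cancel R5 -> on_hand[A=34 B=49 C=27 D=19] avail[A=34 B=49 C=27 D=19] open={}
Step 11: reserve R6 A 1 -> on_hand[A=34 B=49 C=27 D=19] avail[A=33 B=49 C=27 D=19] open={R6}
Step 12: commit R6 -> on_hand[A=33 B=49 C=27 D=19] avail[A=33 B=49 C=27 D=19] open={}
Step 13: reserve R7 D 7 -> on_hand[A=33 B=49 C=27 D=19] avail[A=33 B=49 C=27 D=12] open={R7}
Step 14: cancel R7 -> on_hand[A=33 B=49 C=27 D=19] avail[A=33 B=49 C=27 D=19] open={}
Step 15: reserve R8 D 8 -> on_hand[A=33 B=49 C=27 D=19] avail[A=33 B=49 C=27 D=11] open={R8}
Step 16: cancel R8 -> on_hand[A=33 B=49 C=27 D=19] avail[A=33 B=49 C=27 D=19] open={}
Step 17: reserve R9 D 7 -> on_hand[A=33 B=49 C=27 D=19] avail[A=33 B=49 C=27 D=12] open={R9}
Step 18: commit R9 -> on_hand[A=33 B=49 C=27 D=12] avail[A=33 B=49 C=27 D=12] open={}
Step 19: reserve R10 D 8 -> on_hand[A=33 B=49 C=27 D=12] avail[A=33 B=49 C=27 D=4] open={R10}

Answer: A: 33
B: 49
C: 27
D: 4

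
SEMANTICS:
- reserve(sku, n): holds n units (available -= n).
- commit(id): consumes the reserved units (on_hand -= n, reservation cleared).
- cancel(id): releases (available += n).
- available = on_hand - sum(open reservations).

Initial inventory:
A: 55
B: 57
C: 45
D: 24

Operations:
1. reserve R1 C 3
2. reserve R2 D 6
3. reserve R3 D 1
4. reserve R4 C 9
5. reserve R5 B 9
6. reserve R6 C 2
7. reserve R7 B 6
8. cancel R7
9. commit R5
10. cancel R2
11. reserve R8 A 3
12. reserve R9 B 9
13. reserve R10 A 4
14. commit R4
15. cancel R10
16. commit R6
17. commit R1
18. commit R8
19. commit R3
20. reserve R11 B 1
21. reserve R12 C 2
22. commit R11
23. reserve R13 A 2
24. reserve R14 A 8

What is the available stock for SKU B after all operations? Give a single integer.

Answer: 38

Derivation:
Step 1: reserve R1 C 3 -> on_hand[A=55 B=57 C=45 D=24] avail[A=55 B=57 C=42 D=24] open={R1}
Step 2: reserve R2 D 6 -> on_hand[A=55 B=57 C=45 D=24] avail[A=55 B=57 C=42 D=18] open={R1,R2}
Step 3: reserve R3 D 1 -> on_hand[A=55 B=57 C=45 D=24] avail[A=55 B=57 C=42 D=17] open={R1,R2,R3}
Step 4: reserve R4 C 9 -> on_hand[A=55 B=57 C=45 D=24] avail[A=55 B=57 C=33 D=17] open={R1,R2,R3,R4}
Step 5: reserve R5 B 9 -> on_hand[A=55 B=57 C=45 D=24] avail[A=55 B=48 C=33 D=17] open={R1,R2,R3,R4,R5}
Step 6: reserve R6 C 2 -> on_hand[A=55 B=57 C=45 D=24] avail[A=55 B=48 C=31 D=17] open={R1,R2,R3,R4,R5,R6}
Step 7: reserve R7 B 6 -> on_hand[A=55 B=57 C=45 D=24] avail[A=55 B=42 C=31 D=17] open={R1,R2,R3,R4,R5,R6,R7}
Step 8: cancel R7 -> on_hand[A=55 B=57 C=45 D=24] avail[A=55 B=48 C=31 D=17] open={R1,R2,R3,R4,R5,R6}
Step 9: commit R5 -> on_hand[A=55 B=48 C=45 D=24] avail[A=55 B=48 C=31 D=17] open={R1,R2,R3,R4,R6}
Step 10: cancel R2 -> on_hand[A=55 B=48 C=45 D=24] avail[A=55 B=48 C=31 D=23] open={R1,R3,R4,R6}
Step 11: reserve R8 A 3 -> on_hand[A=55 B=48 C=45 D=24] avail[A=52 B=48 C=31 D=23] open={R1,R3,R4,R6,R8}
Step 12: reserve R9 B 9 -> on_hand[A=55 B=48 C=45 D=24] avail[A=52 B=39 C=31 D=23] open={R1,R3,R4,R6,R8,R9}
Step 13: reserve R10 A 4 -> on_hand[A=55 B=48 C=45 D=24] avail[A=48 B=39 C=31 D=23] open={R1,R10,R3,R4,R6,R8,R9}
Step 14: commit R4 -> on_hand[A=55 B=48 C=36 D=24] avail[A=48 B=39 C=31 D=23] open={R1,R10,R3,R6,R8,R9}
Step 15: cancel R10 -> on_hand[A=55 B=48 C=36 D=24] avail[A=52 B=39 C=31 D=23] open={R1,R3,R6,R8,R9}
Step 16: commit R6 -> on_hand[A=55 B=48 C=34 D=24] avail[A=52 B=39 C=31 D=23] open={R1,R3,R8,R9}
Step 17: commit R1 -> on_hand[A=55 B=48 C=31 D=24] avail[A=52 B=39 C=31 D=23] open={R3,R8,R9}
Step 18: commit R8 -> on_hand[A=52 B=48 C=31 D=24] avail[A=52 B=39 C=31 D=23] open={R3,R9}
Step 19: commit R3 -> on_hand[A=52 B=48 C=31 D=23] avail[A=52 B=39 C=31 D=23] open={R9}
Step 20: reserve R11 B 1 -> on_hand[A=52 B=48 C=31 D=23] avail[A=52 B=38 C=31 D=23] open={R11,R9}
Step 21: reserve R12 C 2 -> on_hand[A=52 B=48 C=31 D=23] avail[A=52 B=38 C=29 D=23] open={R11,R12,R9}
Step 22: commit R11 -> on_hand[A=52 B=47 C=31 D=23] avail[A=52 B=38 C=29 D=23] open={R12,R9}
Step 23: reserve R13 A 2 -> on_hand[A=52 B=47 C=31 D=23] avail[A=50 B=38 C=29 D=23] open={R12,R13,R9}
Step 24: reserve R14 A 8 -> on_hand[A=52 B=47 C=31 D=23] avail[A=42 B=38 C=29 D=23] open={R12,R13,R14,R9}
Final available[B] = 38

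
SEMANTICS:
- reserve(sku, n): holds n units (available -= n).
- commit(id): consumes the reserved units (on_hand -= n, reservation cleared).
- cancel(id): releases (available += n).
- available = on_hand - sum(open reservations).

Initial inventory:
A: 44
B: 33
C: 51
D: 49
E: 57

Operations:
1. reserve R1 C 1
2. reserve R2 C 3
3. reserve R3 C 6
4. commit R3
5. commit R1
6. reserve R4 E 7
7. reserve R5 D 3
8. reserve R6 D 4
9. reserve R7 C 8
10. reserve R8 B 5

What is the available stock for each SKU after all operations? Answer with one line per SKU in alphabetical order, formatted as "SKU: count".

Answer: A: 44
B: 28
C: 33
D: 42
E: 50

Derivation:
Step 1: reserve R1 C 1 -> on_hand[A=44 B=33 C=51 D=49 E=57] avail[A=44 B=33 C=50 D=49 E=57] open={R1}
Step 2: reserve R2 C 3 -> on_hand[A=44 B=33 C=51 D=49 E=57] avail[A=44 B=33 C=47 D=49 E=57] open={R1,R2}
Step 3: reserve R3 C 6 -> on_hand[A=44 B=33 C=51 D=49 E=57] avail[A=44 B=33 C=41 D=49 E=57] open={R1,R2,R3}
Step 4: commit R3 -> on_hand[A=44 B=33 C=45 D=49 E=57] avail[A=44 B=33 C=41 D=49 E=57] open={R1,R2}
Step 5: commit R1 -> on_hand[A=44 B=33 C=44 D=49 E=57] avail[A=44 B=33 C=41 D=49 E=57] open={R2}
Step 6: reserve R4 E 7 -> on_hand[A=44 B=33 C=44 D=49 E=57] avail[A=44 B=33 C=41 D=49 E=50] open={R2,R4}
Step 7: reserve R5 D 3 -> on_hand[A=44 B=33 C=44 D=49 E=57] avail[A=44 B=33 C=41 D=46 E=50] open={R2,R4,R5}
Step 8: reserve R6 D 4 -> on_hand[A=44 B=33 C=44 D=49 E=57] avail[A=44 B=33 C=41 D=42 E=50] open={R2,R4,R5,R6}
Step 9: reserve R7 C 8 -> on_hand[A=44 B=33 C=44 D=49 E=57] avail[A=44 B=33 C=33 D=42 E=50] open={R2,R4,R5,R6,R7}
Step 10: reserve R8 B 5 -> on_hand[A=44 B=33 C=44 D=49 E=57] avail[A=44 B=28 C=33 D=42 E=50] open={R2,R4,R5,R6,R7,R8}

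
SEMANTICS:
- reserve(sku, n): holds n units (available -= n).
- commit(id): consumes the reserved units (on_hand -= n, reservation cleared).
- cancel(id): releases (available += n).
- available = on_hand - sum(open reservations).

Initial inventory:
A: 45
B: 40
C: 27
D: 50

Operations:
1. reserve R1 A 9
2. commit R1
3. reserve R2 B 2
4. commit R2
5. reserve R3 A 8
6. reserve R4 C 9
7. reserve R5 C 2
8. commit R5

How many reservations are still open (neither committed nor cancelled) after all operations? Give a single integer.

Answer: 2

Derivation:
Step 1: reserve R1 A 9 -> on_hand[A=45 B=40 C=27 D=50] avail[A=36 B=40 C=27 D=50] open={R1}
Step 2: commit R1 -> on_hand[A=36 B=40 C=27 D=50] avail[A=36 B=40 C=27 D=50] open={}
Step 3: reserve R2 B 2 -> on_hand[A=36 B=40 C=27 D=50] avail[A=36 B=38 C=27 D=50] open={R2}
Step 4: commit R2 -> on_hand[A=36 B=38 C=27 D=50] avail[A=36 B=38 C=27 D=50] open={}
Step 5: reserve R3 A 8 -> on_hand[A=36 B=38 C=27 D=50] avail[A=28 B=38 C=27 D=50] open={R3}
Step 6: reserve R4 C 9 -> on_hand[A=36 B=38 C=27 D=50] avail[A=28 B=38 C=18 D=50] open={R3,R4}
Step 7: reserve R5 C 2 -> on_hand[A=36 B=38 C=27 D=50] avail[A=28 B=38 C=16 D=50] open={R3,R4,R5}
Step 8: commit R5 -> on_hand[A=36 B=38 C=25 D=50] avail[A=28 B=38 C=16 D=50] open={R3,R4}
Open reservations: ['R3', 'R4'] -> 2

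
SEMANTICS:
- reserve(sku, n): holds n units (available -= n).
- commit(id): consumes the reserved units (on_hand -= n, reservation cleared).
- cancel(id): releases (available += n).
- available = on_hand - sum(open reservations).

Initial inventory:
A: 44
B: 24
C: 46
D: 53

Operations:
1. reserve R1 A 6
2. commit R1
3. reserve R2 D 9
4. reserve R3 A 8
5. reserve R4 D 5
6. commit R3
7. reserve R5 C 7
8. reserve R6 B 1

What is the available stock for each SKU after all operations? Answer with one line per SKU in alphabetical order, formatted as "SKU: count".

Answer: A: 30
B: 23
C: 39
D: 39

Derivation:
Step 1: reserve R1 A 6 -> on_hand[A=44 B=24 C=46 D=53] avail[A=38 B=24 C=46 D=53] open={R1}
Step 2: commit R1 -> on_hand[A=38 B=24 C=46 D=53] avail[A=38 B=24 C=46 D=53] open={}
Step 3: reserve R2 D 9 -> on_hand[A=38 B=24 C=46 D=53] avail[A=38 B=24 C=46 D=44] open={R2}
Step 4: reserve R3 A 8 -> on_hand[A=38 B=24 C=46 D=53] avail[A=30 B=24 C=46 D=44] open={R2,R3}
Step 5: reserve R4 D 5 -> on_hand[A=38 B=24 C=46 D=53] avail[A=30 B=24 C=46 D=39] open={R2,R3,R4}
Step 6: commit R3 -> on_hand[A=30 B=24 C=46 D=53] avail[A=30 B=24 C=46 D=39] open={R2,R4}
Step 7: reserve R5 C 7 -> on_hand[A=30 B=24 C=46 D=53] avail[A=30 B=24 C=39 D=39] open={R2,R4,R5}
Step 8: reserve R6 B 1 -> on_hand[A=30 B=24 C=46 D=53] avail[A=30 B=23 C=39 D=39] open={R2,R4,R5,R6}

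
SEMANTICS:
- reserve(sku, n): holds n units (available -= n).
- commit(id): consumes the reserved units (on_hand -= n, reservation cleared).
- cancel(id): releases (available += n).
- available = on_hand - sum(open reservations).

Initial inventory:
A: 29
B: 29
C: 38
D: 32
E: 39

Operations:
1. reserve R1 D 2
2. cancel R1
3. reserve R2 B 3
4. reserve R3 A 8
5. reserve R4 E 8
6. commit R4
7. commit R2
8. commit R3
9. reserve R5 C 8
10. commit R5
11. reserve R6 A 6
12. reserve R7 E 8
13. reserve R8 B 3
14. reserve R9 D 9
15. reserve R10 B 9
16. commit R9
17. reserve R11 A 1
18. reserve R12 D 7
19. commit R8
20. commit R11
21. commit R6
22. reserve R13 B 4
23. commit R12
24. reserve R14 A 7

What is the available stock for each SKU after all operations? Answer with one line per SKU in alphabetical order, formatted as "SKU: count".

Step 1: reserve R1 D 2 -> on_hand[A=29 B=29 C=38 D=32 E=39] avail[A=29 B=29 C=38 D=30 E=39] open={R1}
Step 2: cancel R1 -> on_hand[A=29 B=29 C=38 D=32 E=39] avail[A=29 B=29 C=38 D=32 E=39] open={}
Step 3: reserve R2 B 3 -> on_hand[A=29 B=29 C=38 D=32 E=39] avail[A=29 B=26 C=38 D=32 E=39] open={R2}
Step 4: reserve R3 A 8 -> on_hand[A=29 B=29 C=38 D=32 E=39] avail[A=21 B=26 C=38 D=32 E=39] open={R2,R3}
Step 5: reserve R4 E 8 -> on_hand[A=29 B=29 C=38 D=32 E=39] avail[A=21 B=26 C=38 D=32 E=31] open={R2,R3,R4}
Step 6: commit R4 -> on_hand[A=29 B=29 C=38 D=32 E=31] avail[A=21 B=26 C=38 D=32 E=31] open={R2,R3}
Step 7: commit R2 -> on_hand[A=29 B=26 C=38 D=32 E=31] avail[A=21 B=26 C=38 D=32 E=31] open={R3}
Step 8: commit R3 -> on_hand[A=21 B=26 C=38 D=32 E=31] avail[A=21 B=26 C=38 D=32 E=31] open={}
Step 9: reserve R5 C 8 -> on_hand[A=21 B=26 C=38 D=32 E=31] avail[A=21 B=26 C=30 D=32 E=31] open={R5}
Step 10: commit R5 -> on_hand[A=21 B=26 C=30 D=32 E=31] avail[A=21 B=26 C=30 D=32 E=31] open={}
Step 11: reserve R6 A 6 -> on_hand[A=21 B=26 C=30 D=32 E=31] avail[A=15 B=26 C=30 D=32 E=31] open={R6}
Step 12: reserve R7 E 8 -> on_hand[A=21 B=26 C=30 D=32 E=31] avail[A=15 B=26 C=30 D=32 E=23] open={R6,R7}
Step 13: reserve R8 B 3 -> on_hand[A=21 B=26 C=30 D=32 E=31] avail[A=15 B=23 C=30 D=32 E=23] open={R6,R7,R8}
Step 14: reserve R9 D 9 -> on_hand[A=21 B=26 C=30 D=32 E=31] avail[A=15 B=23 C=30 D=23 E=23] open={R6,R7,R8,R9}
Step 15: reserve R10 B 9 -> on_hand[A=21 B=26 C=30 D=32 E=31] avail[A=15 B=14 C=30 D=23 E=23] open={R10,R6,R7,R8,R9}
Step 16: commit R9 -> on_hand[A=21 B=26 C=30 D=23 E=31] avail[A=15 B=14 C=30 D=23 E=23] open={R10,R6,R7,R8}
Step 17: reserve R11 A 1 -> on_hand[A=21 B=26 C=30 D=23 E=31] avail[A=14 B=14 C=30 D=23 E=23] open={R10,R11,R6,R7,R8}
Step 18: reserve R12 D 7 -> on_hand[A=21 B=26 C=30 D=23 E=31] avail[A=14 B=14 C=30 D=16 E=23] open={R10,R11,R12,R6,R7,R8}
Step 19: commit R8 -> on_hand[A=21 B=23 C=30 D=23 E=31] avail[A=14 B=14 C=30 D=16 E=23] open={R10,R11,R12,R6,R7}
Step 20: commit R11 -> on_hand[A=20 B=23 C=30 D=23 E=31] avail[A=14 B=14 C=30 D=16 E=23] open={R10,R12,R6,R7}
Step 21: commit R6 -> on_hand[A=14 B=23 C=30 D=23 E=31] avail[A=14 B=14 C=30 D=16 E=23] open={R10,R12,R7}
Step 22: reserve R13 B 4 -> on_hand[A=14 B=23 C=30 D=23 E=31] avail[A=14 B=10 C=30 D=16 E=23] open={R10,R12,R13,R7}
Step 23: commit R12 -> on_hand[A=14 B=23 C=30 D=16 E=31] avail[A=14 B=10 C=30 D=16 E=23] open={R10,R13,R7}
Step 24: reserve R14 A 7 -> on_hand[A=14 B=23 C=30 D=16 E=31] avail[A=7 B=10 C=30 D=16 E=23] open={R10,R13,R14,R7}

Answer: A: 7
B: 10
C: 30
D: 16
E: 23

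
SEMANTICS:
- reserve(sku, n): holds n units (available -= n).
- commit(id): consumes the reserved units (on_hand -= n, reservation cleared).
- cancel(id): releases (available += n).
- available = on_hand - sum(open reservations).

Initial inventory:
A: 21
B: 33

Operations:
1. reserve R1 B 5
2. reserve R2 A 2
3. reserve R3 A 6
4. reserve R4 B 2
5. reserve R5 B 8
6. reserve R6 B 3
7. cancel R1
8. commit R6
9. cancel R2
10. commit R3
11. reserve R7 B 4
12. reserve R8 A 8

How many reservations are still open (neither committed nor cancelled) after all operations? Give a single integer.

Answer: 4

Derivation:
Step 1: reserve R1 B 5 -> on_hand[A=21 B=33] avail[A=21 B=28] open={R1}
Step 2: reserve R2 A 2 -> on_hand[A=21 B=33] avail[A=19 B=28] open={R1,R2}
Step 3: reserve R3 A 6 -> on_hand[A=21 B=33] avail[A=13 B=28] open={R1,R2,R3}
Step 4: reserve R4 B 2 -> on_hand[A=21 B=33] avail[A=13 B=26] open={R1,R2,R3,R4}
Step 5: reserve R5 B 8 -> on_hand[A=21 B=33] avail[A=13 B=18] open={R1,R2,R3,R4,R5}
Step 6: reserve R6 B 3 -> on_hand[A=21 B=33] avail[A=13 B=15] open={R1,R2,R3,R4,R5,R6}
Step 7: cancel R1 -> on_hand[A=21 B=33] avail[A=13 B=20] open={R2,R3,R4,R5,R6}
Step 8: commit R6 -> on_hand[A=21 B=30] avail[A=13 B=20] open={R2,R3,R4,R5}
Step 9: cancel R2 -> on_hand[A=21 B=30] avail[A=15 B=20] open={R3,R4,R5}
Step 10: commit R3 -> on_hand[A=15 B=30] avail[A=15 B=20] open={R4,R5}
Step 11: reserve R7 B 4 -> on_hand[A=15 B=30] avail[A=15 B=16] open={R4,R5,R7}
Step 12: reserve R8 A 8 -> on_hand[A=15 B=30] avail[A=7 B=16] open={R4,R5,R7,R8}
Open reservations: ['R4', 'R5', 'R7', 'R8'] -> 4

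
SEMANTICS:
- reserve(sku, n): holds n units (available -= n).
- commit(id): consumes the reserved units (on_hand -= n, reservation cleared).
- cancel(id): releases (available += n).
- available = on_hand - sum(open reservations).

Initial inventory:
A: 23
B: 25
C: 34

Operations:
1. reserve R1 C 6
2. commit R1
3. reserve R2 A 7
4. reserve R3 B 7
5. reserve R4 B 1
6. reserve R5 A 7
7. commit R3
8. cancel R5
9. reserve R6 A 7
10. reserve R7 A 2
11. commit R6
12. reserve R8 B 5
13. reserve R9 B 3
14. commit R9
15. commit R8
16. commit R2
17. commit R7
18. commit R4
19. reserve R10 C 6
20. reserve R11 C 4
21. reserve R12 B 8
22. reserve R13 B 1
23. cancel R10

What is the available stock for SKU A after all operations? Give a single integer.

Step 1: reserve R1 C 6 -> on_hand[A=23 B=25 C=34] avail[A=23 B=25 C=28] open={R1}
Step 2: commit R1 -> on_hand[A=23 B=25 C=28] avail[A=23 B=25 C=28] open={}
Step 3: reserve R2 A 7 -> on_hand[A=23 B=25 C=28] avail[A=16 B=25 C=28] open={R2}
Step 4: reserve R3 B 7 -> on_hand[A=23 B=25 C=28] avail[A=16 B=18 C=28] open={R2,R3}
Step 5: reserve R4 B 1 -> on_hand[A=23 B=25 C=28] avail[A=16 B=17 C=28] open={R2,R3,R4}
Step 6: reserve R5 A 7 -> on_hand[A=23 B=25 C=28] avail[A=9 B=17 C=28] open={R2,R3,R4,R5}
Step 7: commit R3 -> on_hand[A=23 B=18 C=28] avail[A=9 B=17 C=28] open={R2,R4,R5}
Step 8: cancel R5 -> on_hand[A=23 B=18 C=28] avail[A=16 B=17 C=28] open={R2,R4}
Step 9: reserve R6 A 7 -> on_hand[A=23 B=18 C=28] avail[A=9 B=17 C=28] open={R2,R4,R6}
Step 10: reserve R7 A 2 -> on_hand[A=23 B=18 C=28] avail[A=7 B=17 C=28] open={R2,R4,R6,R7}
Step 11: commit R6 -> on_hand[A=16 B=18 C=28] avail[A=7 B=17 C=28] open={R2,R4,R7}
Step 12: reserve R8 B 5 -> on_hand[A=16 B=18 C=28] avail[A=7 B=12 C=28] open={R2,R4,R7,R8}
Step 13: reserve R9 B 3 -> on_hand[A=16 B=18 C=28] avail[A=7 B=9 C=28] open={R2,R4,R7,R8,R9}
Step 14: commit R9 -> on_hand[A=16 B=15 C=28] avail[A=7 B=9 C=28] open={R2,R4,R7,R8}
Step 15: commit R8 -> on_hand[A=16 B=10 C=28] avail[A=7 B=9 C=28] open={R2,R4,R7}
Step 16: commit R2 -> on_hand[A=9 B=10 C=28] avail[A=7 B=9 C=28] open={R4,R7}
Step 17: commit R7 -> on_hand[A=7 B=10 C=28] avail[A=7 B=9 C=28] open={R4}
Step 18: commit R4 -> on_hand[A=7 B=9 C=28] avail[A=7 B=9 C=28] open={}
Step 19: reserve R10 C 6 -> on_hand[A=7 B=9 C=28] avail[A=7 B=9 C=22] open={R10}
Step 20: reserve R11 C 4 -> on_hand[A=7 B=9 C=28] avail[A=7 B=9 C=18] open={R10,R11}
Step 21: reserve R12 B 8 -> on_hand[A=7 B=9 C=28] avail[A=7 B=1 C=18] open={R10,R11,R12}
Step 22: reserve R13 B 1 -> on_hand[A=7 B=9 C=28] avail[A=7 B=0 C=18] open={R10,R11,R12,R13}
Step 23: cancel R10 -> on_hand[A=7 B=9 C=28] avail[A=7 B=0 C=24] open={R11,R12,R13}
Final available[A] = 7

Answer: 7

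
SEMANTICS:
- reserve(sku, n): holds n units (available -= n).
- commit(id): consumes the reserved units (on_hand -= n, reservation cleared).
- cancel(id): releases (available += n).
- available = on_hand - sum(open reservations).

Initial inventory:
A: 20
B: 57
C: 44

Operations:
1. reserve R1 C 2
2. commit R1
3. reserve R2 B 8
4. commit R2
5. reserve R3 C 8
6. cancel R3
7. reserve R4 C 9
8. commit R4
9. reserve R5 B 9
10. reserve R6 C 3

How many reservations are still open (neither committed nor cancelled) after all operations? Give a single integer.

Step 1: reserve R1 C 2 -> on_hand[A=20 B=57 C=44] avail[A=20 B=57 C=42] open={R1}
Step 2: commit R1 -> on_hand[A=20 B=57 C=42] avail[A=20 B=57 C=42] open={}
Step 3: reserve R2 B 8 -> on_hand[A=20 B=57 C=42] avail[A=20 B=49 C=42] open={R2}
Step 4: commit R2 -> on_hand[A=20 B=49 C=42] avail[A=20 B=49 C=42] open={}
Step 5: reserve R3 C 8 -> on_hand[A=20 B=49 C=42] avail[A=20 B=49 C=34] open={R3}
Step 6: cancel R3 -> on_hand[A=20 B=49 C=42] avail[A=20 B=49 C=42] open={}
Step 7: reserve R4 C 9 -> on_hand[A=20 B=49 C=42] avail[A=20 B=49 C=33] open={R4}
Step 8: commit R4 -> on_hand[A=20 B=49 C=33] avail[A=20 B=49 C=33] open={}
Step 9: reserve R5 B 9 -> on_hand[A=20 B=49 C=33] avail[A=20 B=40 C=33] open={R5}
Step 10: reserve R6 C 3 -> on_hand[A=20 B=49 C=33] avail[A=20 B=40 C=30] open={R5,R6}
Open reservations: ['R5', 'R6'] -> 2

Answer: 2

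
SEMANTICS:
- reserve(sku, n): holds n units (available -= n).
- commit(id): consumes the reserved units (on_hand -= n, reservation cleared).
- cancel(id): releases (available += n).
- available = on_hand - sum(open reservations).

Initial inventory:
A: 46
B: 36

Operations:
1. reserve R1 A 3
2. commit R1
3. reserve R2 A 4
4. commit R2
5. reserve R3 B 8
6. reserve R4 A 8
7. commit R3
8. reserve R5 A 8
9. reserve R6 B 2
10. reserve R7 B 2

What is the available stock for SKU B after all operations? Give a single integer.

Step 1: reserve R1 A 3 -> on_hand[A=46 B=36] avail[A=43 B=36] open={R1}
Step 2: commit R1 -> on_hand[A=43 B=36] avail[A=43 B=36] open={}
Step 3: reserve R2 A 4 -> on_hand[A=43 B=36] avail[A=39 B=36] open={R2}
Step 4: commit R2 -> on_hand[A=39 B=36] avail[A=39 B=36] open={}
Step 5: reserve R3 B 8 -> on_hand[A=39 B=36] avail[A=39 B=28] open={R3}
Step 6: reserve R4 A 8 -> on_hand[A=39 B=36] avail[A=31 B=28] open={R3,R4}
Step 7: commit R3 -> on_hand[A=39 B=28] avail[A=31 B=28] open={R4}
Step 8: reserve R5 A 8 -> on_hand[A=39 B=28] avail[A=23 B=28] open={R4,R5}
Step 9: reserve R6 B 2 -> on_hand[A=39 B=28] avail[A=23 B=26] open={R4,R5,R6}
Step 10: reserve R7 B 2 -> on_hand[A=39 B=28] avail[A=23 B=24] open={R4,R5,R6,R7}
Final available[B] = 24

Answer: 24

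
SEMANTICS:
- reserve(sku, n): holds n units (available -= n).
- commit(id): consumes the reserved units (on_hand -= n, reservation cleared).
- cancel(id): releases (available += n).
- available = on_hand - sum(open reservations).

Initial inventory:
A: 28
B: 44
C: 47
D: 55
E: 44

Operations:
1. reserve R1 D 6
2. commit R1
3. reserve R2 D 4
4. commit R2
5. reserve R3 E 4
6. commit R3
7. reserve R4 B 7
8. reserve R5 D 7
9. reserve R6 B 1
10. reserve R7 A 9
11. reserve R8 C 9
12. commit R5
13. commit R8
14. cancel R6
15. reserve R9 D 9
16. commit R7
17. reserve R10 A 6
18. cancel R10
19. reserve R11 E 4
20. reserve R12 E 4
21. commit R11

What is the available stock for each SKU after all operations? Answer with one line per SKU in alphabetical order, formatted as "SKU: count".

Step 1: reserve R1 D 6 -> on_hand[A=28 B=44 C=47 D=55 E=44] avail[A=28 B=44 C=47 D=49 E=44] open={R1}
Step 2: commit R1 -> on_hand[A=28 B=44 C=47 D=49 E=44] avail[A=28 B=44 C=47 D=49 E=44] open={}
Step 3: reserve R2 D 4 -> on_hand[A=28 B=44 C=47 D=49 E=44] avail[A=28 B=44 C=47 D=45 E=44] open={R2}
Step 4: commit R2 -> on_hand[A=28 B=44 C=47 D=45 E=44] avail[A=28 B=44 C=47 D=45 E=44] open={}
Step 5: reserve R3 E 4 -> on_hand[A=28 B=44 C=47 D=45 E=44] avail[A=28 B=44 C=47 D=45 E=40] open={R3}
Step 6: commit R3 -> on_hand[A=28 B=44 C=47 D=45 E=40] avail[A=28 B=44 C=47 D=45 E=40] open={}
Step 7: reserve R4 B 7 -> on_hand[A=28 B=44 C=47 D=45 E=40] avail[A=28 B=37 C=47 D=45 E=40] open={R4}
Step 8: reserve R5 D 7 -> on_hand[A=28 B=44 C=47 D=45 E=40] avail[A=28 B=37 C=47 D=38 E=40] open={R4,R5}
Step 9: reserve R6 B 1 -> on_hand[A=28 B=44 C=47 D=45 E=40] avail[A=28 B=36 C=47 D=38 E=40] open={R4,R5,R6}
Step 10: reserve R7 A 9 -> on_hand[A=28 B=44 C=47 D=45 E=40] avail[A=19 B=36 C=47 D=38 E=40] open={R4,R5,R6,R7}
Step 11: reserve R8 C 9 -> on_hand[A=28 B=44 C=47 D=45 E=40] avail[A=19 B=36 C=38 D=38 E=40] open={R4,R5,R6,R7,R8}
Step 12: commit R5 -> on_hand[A=28 B=44 C=47 D=38 E=40] avail[A=19 B=36 C=38 D=38 E=40] open={R4,R6,R7,R8}
Step 13: commit R8 -> on_hand[A=28 B=44 C=38 D=38 E=40] avail[A=19 B=36 C=38 D=38 E=40] open={R4,R6,R7}
Step 14: cancel R6 -> on_hand[A=28 B=44 C=38 D=38 E=40] avail[A=19 B=37 C=38 D=38 E=40] open={R4,R7}
Step 15: reserve R9 D 9 -> on_hand[A=28 B=44 C=38 D=38 E=40] avail[A=19 B=37 C=38 D=29 E=40] open={R4,R7,R9}
Step 16: commit R7 -> on_hand[A=19 B=44 C=38 D=38 E=40] avail[A=19 B=37 C=38 D=29 E=40] open={R4,R9}
Step 17: reserve R10 A 6 -> on_hand[A=19 B=44 C=38 D=38 E=40] avail[A=13 B=37 C=38 D=29 E=40] open={R10,R4,R9}
Step 18: cancel R10 -> on_hand[A=19 B=44 C=38 D=38 E=40] avail[A=19 B=37 C=38 D=29 E=40] open={R4,R9}
Step 19: reserve R11 E 4 -> on_hand[A=19 B=44 C=38 D=38 E=40] avail[A=19 B=37 C=38 D=29 E=36] open={R11,R4,R9}
Step 20: reserve R12 E 4 -> on_hand[A=19 B=44 C=38 D=38 E=40] avail[A=19 B=37 C=38 D=29 E=32] open={R11,R12,R4,R9}
Step 21: commit R11 -> on_hand[A=19 B=44 C=38 D=38 E=36] avail[A=19 B=37 C=38 D=29 E=32] open={R12,R4,R9}

Answer: A: 19
B: 37
C: 38
D: 29
E: 32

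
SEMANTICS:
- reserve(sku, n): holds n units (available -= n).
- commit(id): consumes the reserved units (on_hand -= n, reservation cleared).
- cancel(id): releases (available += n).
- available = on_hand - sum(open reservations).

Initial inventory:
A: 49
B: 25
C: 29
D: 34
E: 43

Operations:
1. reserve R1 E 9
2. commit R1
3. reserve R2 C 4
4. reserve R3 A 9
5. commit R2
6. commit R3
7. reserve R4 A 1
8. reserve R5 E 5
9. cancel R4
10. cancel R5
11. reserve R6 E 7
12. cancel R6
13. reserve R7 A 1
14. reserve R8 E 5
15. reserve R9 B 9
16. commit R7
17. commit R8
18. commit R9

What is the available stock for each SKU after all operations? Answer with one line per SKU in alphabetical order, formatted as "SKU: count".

Answer: A: 39
B: 16
C: 25
D: 34
E: 29

Derivation:
Step 1: reserve R1 E 9 -> on_hand[A=49 B=25 C=29 D=34 E=43] avail[A=49 B=25 C=29 D=34 E=34] open={R1}
Step 2: commit R1 -> on_hand[A=49 B=25 C=29 D=34 E=34] avail[A=49 B=25 C=29 D=34 E=34] open={}
Step 3: reserve R2 C 4 -> on_hand[A=49 B=25 C=29 D=34 E=34] avail[A=49 B=25 C=25 D=34 E=34] open={R2}
Step 4: reserve R3 A 9 -> on_hand[A=49 B=25 C=29 D=34 E=34] avail[A=40 B=25 C=25 D=34 E=34] open={R2,R3}
Step 5: commit R2 -> on_hand[A=49 B=25 C=25 D=34 E=34] avail[A=40 B=25 C=25 D=34 E=34] open={R3}
Step 6: commit R3 -> on_hand[A=40 B=25 C=25 D=34 E=34] avail[A=40 B=25 C=25 D=34 E=34] open={}
Step 7: reserve R4 A 1 -> on_hand[A=40 B=25 C=25 D=34 E=34] avail[A=39 B=25 C=25 D=34 E=34] open={R4}
Step 8: reserve R5 E 5 -> on_hand[A=40 B=25 C=25 D=34 E=34] avail[A=39 B=25 C=25 D=34 E=29] open={R4,R5}
Step 9: cancel R4 -> on_hand[A=40 B=25 C=25 D=34 E=34] avail[A=40 B=25 C=25 D=34 E=29] open={R5}
Step 10: cancel R5 -> on_hand[A=40 B=25 C=25 D=34 E=34] avail[A=40 B=25 C=25 D=34 E=34] open={}
Step 11: reserve R6 E 7 -> on_hand[A=40 B=25 C=25 D=34 E=34] avail[A=40 B=25 C=25 D=34 E=27] open={R6}
Step 12: cancel R6 -> on_hand[A=40 B=25 C=25 D=34 E=34] avail[A=40 B=25 C=25 D=34 E=34] open={}
Step 13: reserve R7 A 1 -> on_hand[A=40 B=25 C=25 D=34 E=34] avail[A=39 B=25 C=25 D=34 E=34] open={R7}
Step 14: reserve R8 E 5 -> on_hand[A=40 B=25 C=25 D=34 E=34] avail[A=39 B=25 C=25 D=34 E=29] open={R7,R8}
Step 15: reserve R9 B 9 -> on_hand[A=40 B=25 C=25 D=34 E=34] avail[A=39 B=16 C=25 D=34 E=29] open={R7,R8,R9}
Step 16: commit R7 -> on_hand[A=39 B=25 C=25 D=34 E=34] avail[A=39 B=16 C=25 D=34 E=29] open={R8,R9}
Step 17: commit R8 -> on_hand[A=39 B=25 C=25 D=34 E=29] avail[A=39 B=16 C=25 D=34 E=29] open={R9}
Step 18: commit R9 -> on_hand[A=39 B=16 C=25 D=34 E=29] avail[A=39 B=16 C=25 D=34 E=29] open={}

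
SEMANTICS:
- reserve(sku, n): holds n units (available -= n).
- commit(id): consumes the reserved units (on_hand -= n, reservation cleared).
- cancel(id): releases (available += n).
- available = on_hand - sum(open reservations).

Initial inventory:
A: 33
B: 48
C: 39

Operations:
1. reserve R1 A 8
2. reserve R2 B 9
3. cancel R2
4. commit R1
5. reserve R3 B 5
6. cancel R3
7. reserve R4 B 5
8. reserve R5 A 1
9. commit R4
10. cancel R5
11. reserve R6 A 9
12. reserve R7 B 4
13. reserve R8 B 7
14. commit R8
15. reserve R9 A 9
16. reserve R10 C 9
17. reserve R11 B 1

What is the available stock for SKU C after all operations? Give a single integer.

Step 1: reserve R1 A 8 -> on_hand[A=33 B=48 C=39] avail[A=25 B=48 C=39] open={R1}
Step 2: reserve R2 B 9 -> on_hand[A=33 B=48 C=39] avail[A=25 B=39 C=39] open={R1,R2}
Step 3: cancel R2 -> on_hand[A=33 B=48 C=39] avail[A=25 B=48 C=39] open={R1}
Step 4: commit R1 -> on_hand[A=25 B=48 C=39] avail[A=25 B=48 C=39] open={}
Step 5: reserve R3 B 5 -> on_hand[A=25 B=48 C=39] avail[A=25 B=43 C=39] open={R3}
Step 6: cancel R3 -> on_hand[A=25 B=48 C=39] avail[A=25 B=48 C=39] open={}
Step 7: reserve R4 B 5 -> on_hand[A=25 B=48 C=39] avail[A=25 B=43 C=39] open={R4}
Step 8: reserve R5 A 1 -> on_hand[A=25 B=48 C=39] avail[A=24 B=43 C=39] open={R4,R5}
Step 9: commit R4 -> on_hand[A=25 B=43 C=39] avail[A=24 B=43 C=39] open={R5}
Step 10: cancel R5 -> on_hand[A=25 B=43 C=39] avail[A=25 B=43 C=39] open={}
Step 11: reserve R6 A 9 -> on_hand[A=25 B=43 C=39] avail[A=16 B=43 C=39] open={R6}
Step 12: reserve R7 B 4 -> on_hand[A=25 B=43 C=39] avail[A=16 B=39 C=39] open={R6,R7}
Step 13: reserve R8 B 7 -> on_hand[A=25 B=43 C=39] avail[A=16 B=32 C=39] open={R6,R7,R8}
Step 14: commit R8 -> on_hand[A=25 B=36 C=39] avail[A=16 B=32 C=39] open={R6,R7}
Step 15: reserve R9 A 9 -> on_hand[A=25 B=36 C=39] avail[A=7 B=32 C=39] open={R6,R7,R9}
Step 16: reserve R10 C 9 -> on_hand[A=25 B=36 C=39] avail[A=7 B=32 C=30] open={R10,R6,R7,R9}
Step 17: reserve R11 B 1 -> on_hand[A=25 B=36 C=39] avail[A=7 B=31 C=30] open={R10,R11,R6,R7,R9}
Final available[C] = 30

Answer: 30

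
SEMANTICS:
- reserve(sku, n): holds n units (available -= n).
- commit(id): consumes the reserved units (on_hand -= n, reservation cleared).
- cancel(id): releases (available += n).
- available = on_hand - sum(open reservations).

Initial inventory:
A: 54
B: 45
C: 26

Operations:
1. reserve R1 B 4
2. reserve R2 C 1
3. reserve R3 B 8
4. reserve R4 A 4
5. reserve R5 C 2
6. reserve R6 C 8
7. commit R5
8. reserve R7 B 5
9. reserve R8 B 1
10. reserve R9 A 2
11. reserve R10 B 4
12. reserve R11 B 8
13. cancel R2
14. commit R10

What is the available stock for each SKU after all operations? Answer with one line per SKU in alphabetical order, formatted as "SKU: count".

Step 1: reserve R1 B 4 -> on_hand[A=54 B=45 C=26] avail[A=54 B=41 C=26] open={R1}
Step 2: reserve R2 C 1 -> on_hand[A=54 B=45 C=26] avail[A=54 B=41 C=25] open={R1,R2}
Step 3: reserve R3 B 8 -> on_hand[A=54 B=45 C=26] avail[A=54 B=33 C=25] open={R1,R2,R3}
Step 4: reserve R4 A 4 -> on_hand[A=54 B=45 C=26] avail[A=50 B=33 C=25] open={R1,R2,R3,R4}
Step 5: reserve R5 C 2 -> on_hand[A=54 B=45 C=26] avail[A=50 B=33 C=23] open={R1,R2,R3,R4,R5}
Step 6: reserve R6 C 8 -> on_hand[A=54 B=45 C=26] avail[A=50 B=33 C=15] open={R1,R2,R3,R4,R5,R6}
Step 7: commit R5 -> on_hand[A=54 B=45 C=24] avail[A=50 B=33 C=15] open={R1,R2,R3,R4,R6}
Step 8: reserve R7 B 5 -> on_hand[A=54 B=45 C=24] avail[A=50 B=28 C=15] open={R1,R2,R3,R4,R6,R7}
Step 9: reserve R8 B 1 -> on_hand[A=54 B=45 C=24] avail[A=50 B=27 C=15] open={R1,R2,R3,R4,R6,R7,R8}
Step 10: reserve R9 A 2 -> on_hand[A=54 B=45 C=24] avail[A=48 B=27 C=15] open={R1,R2,R3,R4,R6,R7,R8,R9}
Step 11: reserve R10 B 4 -> on_hand[A=54 B=45 C=24] avail[A=48 B=23 C=15] open={R1,R10,R2,R3,R4,R6,R7,R8,R9}
Step 12: reserve R11 B 8 -> on_hand[A=54 B=45 C=24] avail[A=48 B=15 C=15] open={R1,R10,R11,R2,R3,R4,R6,R7,R8,R9}
Step 13: cancel R2 -> on_hand[A=54 B=45 C=24] avail[A=48 B=15 C=16] open={R1,R10,R11,R3,R4,R6,R7,R8,R9}
Step 14: commit R10 -> on_hand[A=54 B=41 C=24] avail[A=48 B=15 C=16] open={R1,R11,R3,R4,R6,R7,R8,R9}

Answer: A: 48
B: 15
C: 16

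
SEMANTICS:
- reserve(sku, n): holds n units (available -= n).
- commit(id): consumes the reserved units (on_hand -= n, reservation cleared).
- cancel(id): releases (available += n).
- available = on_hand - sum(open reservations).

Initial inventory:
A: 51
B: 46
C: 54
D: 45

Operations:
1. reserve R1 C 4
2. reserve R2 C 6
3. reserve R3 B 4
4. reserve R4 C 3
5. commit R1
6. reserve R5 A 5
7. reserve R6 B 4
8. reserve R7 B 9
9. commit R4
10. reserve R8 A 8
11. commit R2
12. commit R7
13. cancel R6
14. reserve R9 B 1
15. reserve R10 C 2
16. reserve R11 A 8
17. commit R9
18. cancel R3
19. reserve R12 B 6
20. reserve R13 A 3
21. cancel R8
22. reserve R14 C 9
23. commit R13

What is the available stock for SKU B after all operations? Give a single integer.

Step 1: reserve R1 C 4 -> on_hand[A=51 B=46 C=54 D=45] avail[A=51 B=46 C=50 D=45] open={R1}
Step 2: reserve R2 C 6 -> on_hand[A=51 B=46 C=54 D=45] avail[A=51 B=46 C=44 D=45] open={R1,R2}
Step 3: reserve R3 B 4 -> on_hand[A=51 B=46 C=54 D=45] avail[A=51 B=42 C=44 D=45] open={R1,R2,R3}
Step 4: reserve R4 C 3 -> on_hand[A=51 B=46 C=54 D=45] avail[A=51 B=42 C=41 D=45] open={R1,R2,R3,R4}
Step 5: commit R1 -> on_hand[A=51 B=46 C=50 D=45] avail[A=51 B=42 C=41 D=45] open={R2,R3,R4}
Step 6: reserve R5 A 5 -> on_hand[A=51 B=46 C=50 D=45] avail[A=46 B=42 C=41 D=45] open={R2,R3,R4,R5}
Step 7: reserve R6 B 4 -> on_hand[A=51 B=46 C=50 D=45] avail[A=46 B=38 C=41 D=45] open={R2,R3,R4,R5,R6}
Step 8: reserve R7 B 9 -> on_hand[A=51 B=46 C=50 D=45] avail[A=46 B=29 C=41 D=45] open={R2,R3,R4,R5,R6,R7}
Step 9: commit R4 -> on_hand[A=51 B=46 C=47 D=45] avail[A=46 B=29 C=41 D=45] open={R2,R3,R5,R6,R7}
Step 10: reserve R8 A 8 -> on_hand[A=51 B=46 C=47 D=45] avail[A=38 B=29 C=41 D=45] open={R2,R3,R5,R6,R7,R8}
Step 11: commit R2 -> on_hand[A=51 B=46 C=41 D=45] avail[A=38 B=29 C=41 D=45] open={R3,R5,R6,R7,R8}
Step 12: commit R7 -> on_hand[A=51 B=37 C=41 D=45] avail[A=38 B=29 C=41 D=45] open={R3,R5,R6,R8}
Step 13: cancel R6 -> on_hand[A=51 B=37 C=41 D=45] avail[A=38 B=33 C=41 D=45] open={R3,R5,R8}
Step 14: reserve R9 B 1 -> on_hand[A=51 B=37 C=41 D=45] avail[A=38 B=32 C=41 D=45] open={R3,R5,R8,R9}
Step 15: reserve R10 C 2 -> on_hand[A=51 B=37 C=41 D=45] avail[A=38 B=32 C=39 D=45] open={R10,R3,R5,R8,R9}
Step 16: reserve R11 A 8 -> on_hand[A=51 B=37 C=41 D=45] avail[A=30 B=32 C=39 D=45] open={R10,R11,R3,R5,R8,R9}
Step 17: commit R9 -> on_hand[A=51 B=36 C=41 D=45] avail[A=30 B=32 C=39 D=45] open={R10,R11,R3,R5,R8}
Step 18: cancel R3 -> on_hand[A=51 B=36 C=41 D=45] avail[A=30 B=36 C=39 D=45] open={R10,R11,R5,R8}
Step 19: reserve R12 B 6 -> on_hand[A=51 B=36 C=41 D=45] avail[A=30 B=30 C=39 D=45] open={R10,R11,R12,R5,R8}
Step 20: reserve R13 A 3 -> on_hand[A=51 B=36 C=41 D=45] avail[A=27 B=30 C=39 D=45] open={R10,R11,R12,R13,R5,R8}
Step 21: cancel R8 -> on_hand[A=51 B=36 C=41 D=45] avail[A=35 B=30 C=39 D=45] open={R10,R11,R12,R13,R5}
Step 22: reserve R14 C 9 -> on_hand[A=51 B=36 C=41 D=45] avail[A=35 B=30 C=30 D=45] open={R10,R11,R12,R13,R14,R5}
Step 23: commit R13 -> on_hand[A=48 B=36 C=41 D=45] avail[A=35 B=30 C=30 D=45] open={R10,R11,R12,R14,R5}
Final available[B] = 30

Answer: 30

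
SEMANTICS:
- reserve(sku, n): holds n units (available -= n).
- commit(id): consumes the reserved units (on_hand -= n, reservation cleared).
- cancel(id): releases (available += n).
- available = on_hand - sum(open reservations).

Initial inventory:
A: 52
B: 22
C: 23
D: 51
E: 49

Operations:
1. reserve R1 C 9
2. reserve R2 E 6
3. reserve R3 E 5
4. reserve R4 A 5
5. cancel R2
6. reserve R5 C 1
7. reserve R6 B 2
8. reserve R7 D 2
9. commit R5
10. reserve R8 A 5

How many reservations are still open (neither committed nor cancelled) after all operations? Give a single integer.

Step 1: reserve R1 C 9 -> on_hand[A=52 B=22 C=23 D=51 E=49] avail[A=52 B=22 C=14 D=51 E=49] open={R1}
Step 2: reserve R2 E 6 -> on_hand[A=52 B=22 C=23 D=51 E=49] avail[A=52 B=22 C=14 D=51 E=43] open={R1,R2}
Step 3: reserve R3 E 5 -> on_hand[A=52 B=22 C=23 D=51 E=49] avail[A=52 B=22 C=14 D=51 E=38] open={R1,R2,R3}
Step 4: reserve R4 A 5 -> on_hand[A=52 B=22 C=23 D=51 E=49] avail[A=47 B=22 C=14 D=51 E=38] open={R1,R2,R3,R4}
Step 5: cancel R2 -> on_hand[A=52 B=22 C=23 D=51 E=49] avail[A=47 B=22 C=14 D=51 E=44] open={R1,R3,R4}
Step 6: reserve R5 C 1 -> on_hand[A=52 B=22 C=23 D=51 E=49] avail[A=47 B=22 C=13 D=51 E=44] open={R1,R3,R4,R5}
Step 7: reserve R6 B 2 -> on_hand[A=52 B=22 C=23 D=51 E=49] avail[A=47 B=20 C=13 D=51 E=44] open={R1,R3,R4,R5,R6}
Step 8: reserve R7 D 2 -> on_hand[A=52 B=22 C=23 D=51 E=49] avail[A=47 B=20 C=13 D=49 E=44] open={R1,R3,R4,R5,R6,R7}
Step 9: commit R5 -> on_hand[A=52 B=22 C=22 D=51 E=49] avail[A=47 B=20 C=13 D=49 E=44] open={R1,R3,R4,R6,R7}
Step 10: reserve R8 A 5 -> on_hand[A=52 B=22 C=22 D=51 E=49] avail[A=42 B=20 C=13 D=49 E=44] open={R1,R3,R4,R6,R7,R8}
Open reservations: ['R1', 'R3', 'R4', 'R6', 'R7', 'R8'] -> 6

Answer: 6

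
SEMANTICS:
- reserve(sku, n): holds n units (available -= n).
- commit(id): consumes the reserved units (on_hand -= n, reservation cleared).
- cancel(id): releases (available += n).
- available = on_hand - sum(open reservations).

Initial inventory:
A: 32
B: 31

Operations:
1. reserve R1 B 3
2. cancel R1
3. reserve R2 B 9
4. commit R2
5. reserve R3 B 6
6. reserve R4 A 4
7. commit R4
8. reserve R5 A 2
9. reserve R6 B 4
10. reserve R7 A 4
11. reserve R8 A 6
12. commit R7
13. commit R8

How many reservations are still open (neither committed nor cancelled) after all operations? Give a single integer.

Answer: 3

Derivation:
Step 1: reserve R1 B 3 -> on_hand[A=32 B=31] avail[A=32 B=28] open={R1}
Step 2: cancel R1 -> on_hand[A=32 B=31] avail[A=32 B=31] open={}
Step 3: reserve R2 B 9 -> on_hand[A=32 B=31] avail[A=32 B=22] open={R2}
Step 4: commit R2 -> on_hand[A=32 B=22] avail[A=32 B=22] open={}
Step 5: reserve R3 B 6 -> on_hand[A=32 B=22] avail[A=32 B=16] open={R3}
Step 6: reserve R4 A 4 -> on_hand[A=32 B=22] avail[A=28 B=16] open={R3,R4}
Step 7: commit R4 -> on_hand[A=28 B=22] avail[A=28 B=16] open={R3}
Step 8: reserve R5 A 2 -> on_hand[A=28 B=22] avail[A=26 B=16] open={R3,R5}
Step 9: reserve R6 B 4 -> on_hand[A=28 B=22] avail[A=26 B=12] open={R3,R5,R6}
Step 10: reserve R7 A 4 -> on_hand[A=28 B=22] avail[A=22 B=12] open={R3,R5,R6,R7}
Step 11: reserve R8 A 6 -> on_hand[A=28 B=22] avail[A=16 B=12] open={R3,R5,R6,R7,R8}
Step 12: commit R7 -> on_hand[A=24 B=22] avail[A=16 B=12] open={R3,R5,R6,R8}
Step 13: commit R8 -> on_hand[A=18 B=22] avail[A=16 B=12] open={R3,R5,R6}
Open reservations: ['R3', 'R5', 'R6'] -> 3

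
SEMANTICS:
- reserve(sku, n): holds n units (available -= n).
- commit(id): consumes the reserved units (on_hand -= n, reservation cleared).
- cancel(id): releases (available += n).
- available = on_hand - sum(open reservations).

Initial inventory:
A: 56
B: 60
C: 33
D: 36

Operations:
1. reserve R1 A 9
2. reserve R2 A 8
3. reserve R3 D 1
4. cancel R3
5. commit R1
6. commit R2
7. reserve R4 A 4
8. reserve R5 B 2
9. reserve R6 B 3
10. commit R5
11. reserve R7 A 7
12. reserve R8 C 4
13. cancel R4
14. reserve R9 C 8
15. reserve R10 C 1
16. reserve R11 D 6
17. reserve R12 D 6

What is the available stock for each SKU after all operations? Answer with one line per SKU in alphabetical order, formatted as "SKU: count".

Step 1: reserve R1 A 9 -> on_hand[A=56 B=60 C=33 D=36] avail[A=47 B=60 C=33 D=36] open={R1}
Step 2: reserve R2 A 8 -> on_hand[A=56 B=60 C=33 D=36] avail[A=39 B=60 C=33 D=36] open={R1,R2}
Step 3: reserve R3 D 1 -> on_hand[A=56 B=60 C=33 D=36] avail[A=39 B=60 C=33 D=35] open={R1,R2,R3}
Step 4: cancel R3 -> on_hand[A=56 B=60 C=33 D=36] avail[A=39 B=60 C=33 D=36] open={R1,R2}
Step 5: commit R1 -> on_hand[A=47 B=60 C=33 D=36] avail[A=39 B=60 C=33 D=36] open={R2}
Step 6: commit R2 -> on_hand[A=39 B=60 C=33 D=36] avail[A=39 B=60 C=33 D=36] open={}
Step 7: reserve R4 A 4 -> on_hand[A=39 B=60 C=33 D=36] avail[A=35 B=60 C=33 D=36] open={R4}
Step 8: reserve R5 B 2 -> on_hand[A=39 B=60 C=33 D=36] avail[A=35 B=58 C=33 D=36] open={R4,R5}
Step 9: reserve R6 B 3 -> on_hand[A=39 B=60 C=33 D=36] avail[A=35 B=55 C=33 D=36] open={R4,R5,R6}
Step 10: commit R5 -> on_hand[A=39 B=58 C=33 D=36] avail[A=35 B=55 C=33 D=36] open={R4,R6}
Step 11: reserve R7 A 7 -> on_hand[A=39 B=58 C=33 D=36] avail[A=28 B=55 C=33 D=36] open={R4,R6,R7}
Step 12: reserve R8 C 4 -> on_hand[A=39 B=58 C=33 D=36] avail[A=28 B=55 C=29 D=36] open={R4,R6,R7,R8}
Step 13: cancel R4 -> on_hand[A=39 B=58 C=33 D=36] avail[A=32 B=55 C=29 D=36] open={R6,R7,R8}
Step 14: reserve R9 C 8 -> on_hand[A=39 B=58 C=33 D=36] avail[A=32 B=55 C=21 D=36] open={R6,R7,R8,R9}
Step 15: reserve R10 C 1 -> on_hand[A=39 B=58 C=33 D=36] avail[A=32 B=55 C=20 D=36] open={R10,R6,R7,R8,R9}
Step 16: reserve R11 D 6 -> on_hand[A=39 B=58 C=33 D=36] avail[A=32 B=55 C=20 D=30] open={R10,R11,R6,R7,R8,R9}
Step 17: reserve R12 D 6 -> on_hand[A=39 B=58 C=33 D=36] avail[A=32 B=55 C=20 D=24] open={R10,R11,R12,R6,R7,R8,R9}

Answer: A: 32
B: 55
C: 20
D: 24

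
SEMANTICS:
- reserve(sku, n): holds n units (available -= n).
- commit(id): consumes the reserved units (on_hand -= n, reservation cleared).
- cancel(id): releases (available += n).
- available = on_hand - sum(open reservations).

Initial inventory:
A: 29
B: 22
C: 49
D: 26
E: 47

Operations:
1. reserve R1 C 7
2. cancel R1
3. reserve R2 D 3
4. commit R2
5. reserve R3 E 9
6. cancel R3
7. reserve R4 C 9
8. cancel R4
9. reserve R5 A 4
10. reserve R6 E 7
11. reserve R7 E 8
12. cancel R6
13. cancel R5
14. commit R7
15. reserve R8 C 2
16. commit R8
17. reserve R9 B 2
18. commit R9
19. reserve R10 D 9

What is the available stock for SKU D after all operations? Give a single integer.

Step 1: reserve R1 C 7 -> on_hand[A=29 B=22 C=49 D=26 E=47] avail[A=29 B=22 C=42 D=26 E=47] open={R1}
Step 2: cancel R1 -> on_hand[A=29 B=22 C=49 D=26 E=47] avail[A=29 B=22 C=49 D=26 E=47] open={}
Step 3: reserve R2 D 3 -> on_hand[A=29 B=22 C=49 D=26 E=47] avail[A=29 B=22 C=49 D=23 E=47] open={R2}
Step 4: commit R2 -> on_hand[A=29 B=22 C=49 D=23 E=47] avail[A=29 B=22 C=49 D=23 E=47] open={}
Step 5: reserve R3 E 9 -> on_hand[A=29 B=22 C=49 D=23 E=47] avail[A=29 B=22 C=49 D=23 E=38] open={R3}
Step 6: cancel R3 -> on_hand[A=29 B=22 C=49 D=23 E=47] avail[A=29 B=22 C=49 D=23 E=47] open={}
Step 7: reserve R4 C 9 -> on_hand[A=29 B=22 C=49 D=23 E=47] avail[A=29 B=22 C=40 D=23 E=47] open={R4}
Step 8: cancel R4 -> on_hand[A=29 B=22 C=49 D=23 E=47] avail[A=29 B=22 C=49 D=23 E=47] open={}
Step 9: reserve R5 A 4 -> on_hand[A=29 B=22 C=49 D=23 E=47] avail[A=25 B=22 C=49 D=23 E=47] open={R5}
Step 10: reserve R6 E 7 -> on_hand[A=29 B=22 C=49 D=23 E=47] avail[A=25 B=22 C=49 D=23 E=40] open={R5,R6}
Step 11: reserve R7 E 8 -> on_hand[A=29 B=22 C=49 D=23 E=47] avail[A=25 B=22 C=49 D=23 E=32] open={R5,R6,R7}
Step 12: cancel R6 -> on_hand[A=29 B=22 C=49 D=23 E=47] avail[A=25 B=22 C=49 D=23 E=39] open={R5,R7}
Step 13: cancel R5 -> on_hand[A=29 B=22 C=49 D=23 E=47] avail[A=29 B=22 C=49 D=23 E=39] open={R7}
Step 14: commit R7 -> on_hand[A=29 B=22 C=49 D=23 E=39] avail[A=29 B=22 C=49 D=23 E=39] open={}
Step 15: reserve R8 C 2 -> on_hand[A=29 B=22 C=49 D=23 E=39] avail[A=29 B=22 C=47 D=23 E=39] open={R8}
Step 16: commit R8 -> on_hand[A=29 B=22 C=47 D=23 E=39] avail[A=29 B=22 C=47 D=23 E=39] open={}
Step 17: reserve R9 B 2 -> on_hand[A=29 B=22 C=47 D=23 E=39] avail[A=29 B=20 C=47 D=23 E=39] open={R9}
Step 18: commit R9 -> on_hand[A=29 B=20 C=47 D=23 E=39] avail[A=29 B=20 C=47 D=23 E=39] open={}
Step 19: reserve R10 D 9 -> on_hand[A=29 B=20 C=47 D=23 E=39] avail[A=29 B=20 C=47 D=14 E=39] open={R10}
Final available[D] = 14

Answer: 14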